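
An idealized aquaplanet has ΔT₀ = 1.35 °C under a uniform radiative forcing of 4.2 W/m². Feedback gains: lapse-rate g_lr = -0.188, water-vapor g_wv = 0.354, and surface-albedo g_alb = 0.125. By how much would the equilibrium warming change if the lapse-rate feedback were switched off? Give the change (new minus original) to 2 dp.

Original: g = 0.291, ΔT = 1.35/(1−0.291) = 1.9041 °C.
Without lapse-rate: g' = 0.479, ΔT' = 1.35/(1−0.479) = 2.5912 °C.
Change = 2.5912 − 1.9041 = 0.69 °C.

0.69 °C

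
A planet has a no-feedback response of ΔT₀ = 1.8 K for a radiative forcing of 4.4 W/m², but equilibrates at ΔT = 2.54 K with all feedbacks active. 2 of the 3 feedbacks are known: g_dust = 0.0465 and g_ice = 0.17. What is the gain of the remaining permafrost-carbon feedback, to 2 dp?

0.07

Amplification A = ΔT/ΔT₀ = 2.54/1.8 = 1.411.
Total gain g = 1 − 1/A = 1 − 1/1.411 = 0.2913.
Known gains sum to 0.0465 + 0.17 = 0.2165.
g_pf = 0.2913 − 0.2165 = 0.07.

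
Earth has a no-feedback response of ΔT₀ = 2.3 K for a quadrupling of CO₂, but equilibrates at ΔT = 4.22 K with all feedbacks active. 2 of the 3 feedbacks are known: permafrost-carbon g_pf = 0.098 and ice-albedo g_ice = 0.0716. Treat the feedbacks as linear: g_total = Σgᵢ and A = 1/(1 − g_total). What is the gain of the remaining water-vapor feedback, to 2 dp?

0.29

Amplification A = ΔT/ΔT₀ = 4.22/2.3 = 1.835.
Total gain g = 1 − 1/A = 1 − 1/1.835 = 0.455.
Known gains sum to 0.098 + 0.0716 = 0.1696.
g_wv = 0.455 − 0.1696 = 0.29.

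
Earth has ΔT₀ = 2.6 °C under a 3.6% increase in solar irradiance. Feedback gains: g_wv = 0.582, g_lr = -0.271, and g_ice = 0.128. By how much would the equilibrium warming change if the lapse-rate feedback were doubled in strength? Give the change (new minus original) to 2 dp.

-1.51 °C

Original: g = 0.439, ΔT = 2.6/(1−0.439) = 4.6346 °C.
With doubled lapse-rate: g' = 0.168, ΔT' = 2.6/(1−0.168) = 3.1250 °C.
Change = 3.1250 − 4.6346 = -1.51 °C.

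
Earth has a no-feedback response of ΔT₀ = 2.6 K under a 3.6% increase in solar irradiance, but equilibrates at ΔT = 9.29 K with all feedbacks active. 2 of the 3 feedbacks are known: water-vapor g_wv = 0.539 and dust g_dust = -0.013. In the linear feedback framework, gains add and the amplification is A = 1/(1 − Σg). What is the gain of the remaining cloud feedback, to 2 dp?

0.19

Amplification A = ΔT/ΔT₀ = 9.29/2.6 = 3.573.
Total gain g = 1 − 1/A = 1 − 1/3.573 = 0.7201.
Known gains sum to 0.539 − 0.013 = 0.526.
g_cld = 0.7201 − 0.526 = 0.19.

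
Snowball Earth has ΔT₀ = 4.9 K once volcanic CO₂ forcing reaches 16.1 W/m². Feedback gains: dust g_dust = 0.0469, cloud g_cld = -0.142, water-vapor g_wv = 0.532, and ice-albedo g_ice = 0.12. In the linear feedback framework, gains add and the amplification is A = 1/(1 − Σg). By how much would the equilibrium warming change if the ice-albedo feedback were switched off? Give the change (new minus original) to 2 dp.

Original: g = 0.5569, ΔT = 4.9/(1−0.5569) = 11.0585 K.
Without ice-albedo: g' = 0.4369, ΔT' = 4.9/(1−0.4369) = 8.7018 K.
Change = 8.7018 − 11.0585 = -2.36 K.

-2.36 K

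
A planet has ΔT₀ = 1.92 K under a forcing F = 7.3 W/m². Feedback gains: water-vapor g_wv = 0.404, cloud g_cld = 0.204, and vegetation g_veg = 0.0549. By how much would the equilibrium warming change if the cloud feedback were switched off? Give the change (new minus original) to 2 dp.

Original: g = 0.6629, ΔT = 1.92/(1−0.6629) = 5.6956 K.
Without cloud: g' = 0.4589, ΔT' = 1.92/(1−0.4589) = 3.5483 K.
Change = 3.5483 − 5.6956 = -2.15 K.

-2.15 K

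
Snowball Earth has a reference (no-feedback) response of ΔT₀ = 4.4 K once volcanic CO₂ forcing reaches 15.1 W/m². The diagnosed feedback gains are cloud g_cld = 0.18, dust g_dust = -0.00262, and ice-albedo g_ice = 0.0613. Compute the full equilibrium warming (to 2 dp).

Total gain g = 0.18 − 0.00262 + 0.0613 = 0.23868.
Amplification A = 1/(1 − 0.23868) = 1.314.
ΔT = 4.4 × 1.314 = 5.78 K.

5.78 K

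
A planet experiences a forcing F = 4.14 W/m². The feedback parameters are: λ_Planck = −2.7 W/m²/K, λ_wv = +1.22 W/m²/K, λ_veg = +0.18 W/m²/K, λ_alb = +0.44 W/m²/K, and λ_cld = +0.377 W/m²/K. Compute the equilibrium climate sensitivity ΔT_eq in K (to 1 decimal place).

Net feedback parameter λ = (−2.7) + (+1.22) + (+0.18) + (+0.44) + (+0.377) = -0.483 W/m²/K.
ΔT = −F/λ = −4.14/(-0.483) = 8.6 K.

8.6 K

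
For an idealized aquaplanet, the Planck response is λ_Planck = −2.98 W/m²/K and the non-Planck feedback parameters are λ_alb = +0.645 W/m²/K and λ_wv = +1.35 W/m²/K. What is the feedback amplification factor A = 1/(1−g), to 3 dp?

3.025

Convert to gains: g_alb = 0.645/2.98 = 0.2164; g_wv = 1.35/2.98 = 0.453.
Total gain g = 0.6694.
A = 1/(1 − 0.6694) = 3.025.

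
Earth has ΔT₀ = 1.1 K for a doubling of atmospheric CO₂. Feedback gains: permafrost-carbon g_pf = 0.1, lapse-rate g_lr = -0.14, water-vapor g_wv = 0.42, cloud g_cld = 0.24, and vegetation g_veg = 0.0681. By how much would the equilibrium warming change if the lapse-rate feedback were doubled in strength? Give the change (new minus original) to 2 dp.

Original: g = 0.6881, ΔT = 1.1/(1−0.6881) = 3.5268 K.
With doubled lapse-rate: g' = 0.5481, ΔT' = 1.1/(1−0.5481) = 2.4342 K.
Change = 2.4342 − 3.5268 = -1.09 K.

-1.09 K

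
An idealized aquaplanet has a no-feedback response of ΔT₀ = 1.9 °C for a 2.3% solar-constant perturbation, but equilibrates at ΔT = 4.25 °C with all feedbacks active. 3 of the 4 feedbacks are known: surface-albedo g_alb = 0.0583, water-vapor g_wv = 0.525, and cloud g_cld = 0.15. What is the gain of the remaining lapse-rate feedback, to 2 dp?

-0.18

Amplification A = ΔT/ΔT₀ = 4.25/1.9 = 2.237.
Total gain g = 1 − 1/A = 1 − 1/2.237 = 0.553.
Known gains sum to 0.0583 + 0.525 + 0.15 = 0.7333.
g_lr = 0.553 − 0.7333 = -0.18.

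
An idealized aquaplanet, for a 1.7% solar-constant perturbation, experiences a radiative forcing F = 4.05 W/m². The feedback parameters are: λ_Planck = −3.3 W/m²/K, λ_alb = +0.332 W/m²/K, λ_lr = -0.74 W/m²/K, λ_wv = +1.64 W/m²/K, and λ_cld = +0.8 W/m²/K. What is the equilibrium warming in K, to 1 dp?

Net feedback parameter λ = (−3.3) + (+0.332) + (-0.74) + (+1.64) + (+0.8) = -1.268 W/m²/K.
ΔT = −F/λ = −4.05/(-1.268) = 3.2 K.

3.2 K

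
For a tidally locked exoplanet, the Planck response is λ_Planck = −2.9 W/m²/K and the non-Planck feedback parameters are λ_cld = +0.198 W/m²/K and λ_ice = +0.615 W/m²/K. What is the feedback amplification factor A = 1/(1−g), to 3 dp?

1.390

Convert to gains: g_cld = 0.198/2.9 = 0.06828; g_ice = 0.615/2.9 = 0.2121.
Total gain g = 0.28038.
A = 1/(1 − 0.28038) = 1.390.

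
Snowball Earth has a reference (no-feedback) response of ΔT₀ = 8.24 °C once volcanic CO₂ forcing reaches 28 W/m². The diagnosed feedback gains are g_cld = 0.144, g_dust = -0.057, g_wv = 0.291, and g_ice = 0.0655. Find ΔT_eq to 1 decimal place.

14.8 °C

Total gain g = 0.144 − 0.057 + 0.291 + 0.0655 = 0.4435.
Amplification A = 1/(1 − 0.4435) = 1.797.
ΔT = 8.24 × 1.797 = 14.8 °C.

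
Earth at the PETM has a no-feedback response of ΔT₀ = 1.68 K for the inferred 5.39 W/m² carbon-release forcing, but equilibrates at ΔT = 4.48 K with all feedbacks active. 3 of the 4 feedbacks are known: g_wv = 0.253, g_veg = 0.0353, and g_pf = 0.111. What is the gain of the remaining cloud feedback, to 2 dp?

Amplification A = ΔT/ΔT₀ = 4.48/1.68 = 2.667.
Total gain g = 1 − 1/A = 1 − 1/2.667 = 0.625.
Known gains sum to 0.253 + 0.0353 + 0.111 = 0.3993.
g_cld = 0.625 − 0.3993 = 0.23.

0.23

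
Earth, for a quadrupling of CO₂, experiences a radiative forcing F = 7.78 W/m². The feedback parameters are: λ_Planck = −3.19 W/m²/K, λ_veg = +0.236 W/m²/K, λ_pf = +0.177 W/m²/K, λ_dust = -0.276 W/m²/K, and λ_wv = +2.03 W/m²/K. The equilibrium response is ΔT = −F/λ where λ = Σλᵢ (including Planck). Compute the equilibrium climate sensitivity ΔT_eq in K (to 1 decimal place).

Net feedback parameter λ = (−3.19) + (+0.236) + (+0.177) + (-0.276) + (+2.03) = -1.023 W/m²/K.
ΔT = −F/λ = −7.78/(-1.023) = 7.6 K.

7.6 K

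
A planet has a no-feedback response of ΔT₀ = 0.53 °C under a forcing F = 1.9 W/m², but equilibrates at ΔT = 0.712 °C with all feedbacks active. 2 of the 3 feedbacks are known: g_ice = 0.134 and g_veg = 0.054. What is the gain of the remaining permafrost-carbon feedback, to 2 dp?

Amplification A = ΔT/ΔT₀ = 0.712/0.53 = 1.343.
Total gain g = 1 − 1/A = 1 − 1/1.343 = 0.2554.
Known gains sum to 0.134 + 0.054 = 0.188.
g_pf = 0.2554 − 0.188 = 0.07.

0.07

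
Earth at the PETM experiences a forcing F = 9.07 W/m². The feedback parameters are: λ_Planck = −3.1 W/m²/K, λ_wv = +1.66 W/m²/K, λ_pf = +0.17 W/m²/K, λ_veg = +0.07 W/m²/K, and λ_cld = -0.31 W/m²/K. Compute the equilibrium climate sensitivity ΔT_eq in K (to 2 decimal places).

6.01 K

Net feedback parameter λ = (−3.1) + (+1.66) + (+0.17) + (+0.07) + (-0.31) = -1.51 W/m²/K.
ΔT = −F/λ = −9.07/(-1.51) = 6.01 K.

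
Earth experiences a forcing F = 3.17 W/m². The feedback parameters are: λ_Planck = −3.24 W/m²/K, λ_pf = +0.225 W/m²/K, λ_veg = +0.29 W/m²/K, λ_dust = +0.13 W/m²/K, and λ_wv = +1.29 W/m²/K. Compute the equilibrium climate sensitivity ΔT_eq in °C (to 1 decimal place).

2.4 °C

Net feedback parameter λ = (−3.24) + (+0.225) + (+0.29) + (+0.13) + (+1.29) = -1.305 W/m²/K.
ΔT = −F/λ = −3.17/(-1.305) = 2.4 °C.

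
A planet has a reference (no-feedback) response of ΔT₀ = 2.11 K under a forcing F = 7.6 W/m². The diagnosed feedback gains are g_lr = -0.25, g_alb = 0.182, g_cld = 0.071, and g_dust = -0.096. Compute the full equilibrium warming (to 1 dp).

Total gain g = -0.25 + 0.182 + 0.071 − 0.096 = -0.093.
Amplification A = 1/(1 + 0.093) = 0.9149.
ΔT = 2.11 × 0.9149 = 1.9 K.

1.9 K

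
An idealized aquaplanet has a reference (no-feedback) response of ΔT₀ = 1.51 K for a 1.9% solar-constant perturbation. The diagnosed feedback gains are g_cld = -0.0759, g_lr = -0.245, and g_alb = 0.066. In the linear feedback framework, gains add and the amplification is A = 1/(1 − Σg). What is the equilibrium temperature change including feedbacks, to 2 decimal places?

Total gain g = -0.0759 − 0.245 + 0.066 = -0.2549.
Amplification A = 1/(1 + 0.2549) = 0.7969.
ΔT = 1.51 × 0.7969 = 1.20 K.

1.20 K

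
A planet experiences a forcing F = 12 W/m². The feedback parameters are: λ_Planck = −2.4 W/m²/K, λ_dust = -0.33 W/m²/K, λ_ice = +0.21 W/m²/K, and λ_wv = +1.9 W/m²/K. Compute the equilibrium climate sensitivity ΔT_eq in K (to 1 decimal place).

Net feedback parameter λ = (−2.4) + (-0.33) + (+0.21) + (+1.9) = -0.62 W/m²/K.
ΔT = −F/λ = −12/(-0.62) = 19.4 K.

19.4 K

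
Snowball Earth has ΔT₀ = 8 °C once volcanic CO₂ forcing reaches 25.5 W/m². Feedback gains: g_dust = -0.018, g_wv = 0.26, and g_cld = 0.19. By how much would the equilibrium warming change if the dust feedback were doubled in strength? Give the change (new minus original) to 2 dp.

-0.43 °C

Original: g = 0.432, ΔT = 8/(1−0.432) = 14.0845 °C.
With doubled dust: g' = 0.414, ΔT' = 8/(1−0.414) = 13.6519 °C.
Change = 13.6519 − 14.0845 = -0.43 °C.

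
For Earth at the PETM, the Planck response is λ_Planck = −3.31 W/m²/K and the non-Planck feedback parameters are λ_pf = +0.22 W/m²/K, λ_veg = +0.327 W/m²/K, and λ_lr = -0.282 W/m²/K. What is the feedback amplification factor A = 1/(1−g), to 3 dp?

1.087

Convert to gains: g_pf = 0.22/3.31 = 0.06647; g_veg = 0.327/3.31 = 0.09879; g_lr = -0.282/3.31 = -0.0852.
Total gain g = 0.08006.
A = 1/(1 − 0.08006) = 1.087.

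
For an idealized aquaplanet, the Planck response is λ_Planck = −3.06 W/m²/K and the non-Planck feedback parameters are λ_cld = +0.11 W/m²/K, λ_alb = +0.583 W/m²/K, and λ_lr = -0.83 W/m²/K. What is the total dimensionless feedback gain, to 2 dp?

Convert to gains: g_cld = 0.11/3.06 = 0.03595; g_alb = 0.583/3.06 = 0.1905; g_lr = -0.83/3.06 = -0.2712.
Total gain g = -0.04475.

-0.04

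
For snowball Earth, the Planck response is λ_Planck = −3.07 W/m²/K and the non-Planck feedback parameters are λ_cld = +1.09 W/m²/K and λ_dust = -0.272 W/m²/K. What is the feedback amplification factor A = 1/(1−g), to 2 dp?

Convert to gains: g_cld = 1.09/3.07 = 0.355; g_dust = -0.272/3.07 = -0.0886.
Total gain g = 0.2664.
A = 1/(1 − 0.2664) = 1.36.

1.36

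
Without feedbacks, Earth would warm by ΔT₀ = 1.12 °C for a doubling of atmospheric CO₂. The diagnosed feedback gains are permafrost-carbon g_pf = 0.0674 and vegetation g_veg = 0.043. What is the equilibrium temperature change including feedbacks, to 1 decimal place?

Total gain g = 0.0674 + 0.043 = 0.1104.
Amplification A = 1/(1 − 0.1104) = 1.124.
ΔT = 1.12 × 1.124 = 1.3 °C.

1.3 °C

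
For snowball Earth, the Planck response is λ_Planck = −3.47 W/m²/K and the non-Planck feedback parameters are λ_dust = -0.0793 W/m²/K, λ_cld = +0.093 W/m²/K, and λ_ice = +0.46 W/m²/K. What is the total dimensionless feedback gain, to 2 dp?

0.14

Convert to gains: g_dust = -0.0793/3.47 = -0.02285; g_cld = 0.093/3.47 = 0.0268; g_ice = 0.46/3.47 = 0.1326.
Total gain g = 0.13655.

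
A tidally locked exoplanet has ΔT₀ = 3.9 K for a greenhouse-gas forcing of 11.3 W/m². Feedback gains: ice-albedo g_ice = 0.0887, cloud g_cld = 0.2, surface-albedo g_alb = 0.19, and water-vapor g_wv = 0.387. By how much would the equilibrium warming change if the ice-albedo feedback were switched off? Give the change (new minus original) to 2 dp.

Original: g = 0.8657, ΔT = 3.9/(1−0.8657) = 29.0395 K.
Without ice-albedo: g' = 0.777, ΔT' = 3.9/(1−0.777) = 17.4888 K.
Change = 17.4888 − 29.0395 = -11.55 K.

-11.55 K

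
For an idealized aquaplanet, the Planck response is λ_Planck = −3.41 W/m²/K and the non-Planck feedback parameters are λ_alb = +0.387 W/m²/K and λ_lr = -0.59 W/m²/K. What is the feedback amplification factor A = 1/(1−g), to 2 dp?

Convert to gains: g_alb = 0.387/3.41 = 0.1135; g_lr = -0.59/3.41 = -0.173.
Total gain g = -0.0595.
A = 1/(1 + 0.0595) = 0.94.

0.94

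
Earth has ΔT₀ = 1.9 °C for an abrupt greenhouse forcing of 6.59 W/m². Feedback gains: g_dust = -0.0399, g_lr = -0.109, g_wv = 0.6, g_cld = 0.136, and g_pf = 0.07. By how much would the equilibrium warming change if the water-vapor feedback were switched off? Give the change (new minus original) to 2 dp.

-3.53 °C

Original: g = 0.6571, ΔT = 1.9/(1−0.6571) = 5.5410 °C.
Without water-vapor: g' = 0.0571, ΔT' = 1.9/(1−0.0571) = 2.0151 °C.
Change = 2.0151 − 5.5410 = -3.53 °C.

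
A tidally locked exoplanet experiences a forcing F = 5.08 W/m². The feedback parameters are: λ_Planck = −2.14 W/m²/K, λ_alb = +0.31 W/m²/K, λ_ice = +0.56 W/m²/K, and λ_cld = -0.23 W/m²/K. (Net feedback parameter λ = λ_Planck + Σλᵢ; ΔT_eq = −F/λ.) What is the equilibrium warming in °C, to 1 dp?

3.4 °C

Net feedback parameter λ = (−2.14) + (+0.31) + (+0.56) + (-0.23) = -1.5 W/m²/K.
ΔT = −F/λ = −5.08/(-1.5) = 3.4 °C.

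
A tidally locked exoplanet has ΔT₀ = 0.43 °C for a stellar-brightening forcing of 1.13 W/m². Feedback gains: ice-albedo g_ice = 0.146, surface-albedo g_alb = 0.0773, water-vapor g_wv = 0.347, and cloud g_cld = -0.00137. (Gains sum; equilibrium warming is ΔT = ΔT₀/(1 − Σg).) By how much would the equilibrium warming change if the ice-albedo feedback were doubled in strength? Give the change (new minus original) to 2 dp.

0.51 °C

Original: g = 0.56893, ΔT = 0.43/(1−0.56893) = 0.9975 °C.
With doubled ice-albedo: g' = 0.71493, ΔT' = 0.43/(1−0.71493) = 1.5084 °C.
Change = 1.5084 − 0.9975 = 0.51 °C.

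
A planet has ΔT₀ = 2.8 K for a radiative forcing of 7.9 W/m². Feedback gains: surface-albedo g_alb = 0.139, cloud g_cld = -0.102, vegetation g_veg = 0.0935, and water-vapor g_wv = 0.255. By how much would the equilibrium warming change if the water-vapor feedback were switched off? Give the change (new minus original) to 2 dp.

-1.34 K

Original: g = 0.3855, ΔT = 2.8/(1−0.3855) = 4.5566 K.
Without water-vapor: g' = 0.1305, ΔT' = 2.8/(1−0.1305) = 3.2202 K.
Change = 3.2202 − 4.5566 = -1.34 K.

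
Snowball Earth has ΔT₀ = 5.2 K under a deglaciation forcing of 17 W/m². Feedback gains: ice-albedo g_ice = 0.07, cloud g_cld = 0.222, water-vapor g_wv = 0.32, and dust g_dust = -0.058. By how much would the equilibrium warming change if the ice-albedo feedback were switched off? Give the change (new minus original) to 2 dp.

Original: g = 0.554, ΔT = 5.2/(1−0.554) = 11.6592 K.
Without ice-albedo: g' = 0.484, ΔT' = 5.2/(1−0.484) = 10.0775 K.
Change = 10.0775 − 11.6592 = -1.58 K.

-1.58 K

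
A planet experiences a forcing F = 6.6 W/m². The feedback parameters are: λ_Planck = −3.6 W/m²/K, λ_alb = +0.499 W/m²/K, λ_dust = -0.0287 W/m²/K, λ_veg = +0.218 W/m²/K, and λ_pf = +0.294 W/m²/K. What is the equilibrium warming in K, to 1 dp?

Net feedback parameter λ = (−3.6) + (+0.499) + (-0.0287) + (+0.218) + (+0.294) = -2.6177 W/m²/K.
ΔT = −F/λ = −6.6/(-2.6177) = 2.5 K.

2.5 K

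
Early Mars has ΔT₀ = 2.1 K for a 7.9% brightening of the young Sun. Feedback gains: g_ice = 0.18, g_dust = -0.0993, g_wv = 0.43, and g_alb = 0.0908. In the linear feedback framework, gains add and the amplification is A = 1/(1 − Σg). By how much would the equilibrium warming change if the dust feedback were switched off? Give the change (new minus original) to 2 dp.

1.75 K

Original: g = 0.6015, ΔT = 2.1/(1−0.6015) = 5.2698 K.
Without dust: g' = 0.7008, ΔT' = 2.1/(1−0.7008) = 7.0187 K.
Change = 7.0187 − 5.2698 = 1.75 K.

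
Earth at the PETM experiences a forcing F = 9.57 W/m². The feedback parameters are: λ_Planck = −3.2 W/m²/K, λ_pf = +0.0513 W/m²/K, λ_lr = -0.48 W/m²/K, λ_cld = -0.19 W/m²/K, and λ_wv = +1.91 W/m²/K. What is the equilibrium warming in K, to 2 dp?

Net feedback parameter λ = (−3.2) + (+0.0513) + (-0.48) + (-0.19) + (+1.91) = -1.9087 W/m²/K.
ΔT = −F/λ = −9.57/(-1.9087) = 5.01 K.

5.01 K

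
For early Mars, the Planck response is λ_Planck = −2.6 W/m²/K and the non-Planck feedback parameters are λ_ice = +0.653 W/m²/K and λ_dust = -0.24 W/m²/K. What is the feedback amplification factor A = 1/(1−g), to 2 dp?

Convert to gains: g_ice = 0.653/2.6 = 0.2512; g_dust = -0.24/2.6 = -0.09231.
Total gain g = 0.15889.
A = 1/(1 − 0.15889) = 1.19.

1.19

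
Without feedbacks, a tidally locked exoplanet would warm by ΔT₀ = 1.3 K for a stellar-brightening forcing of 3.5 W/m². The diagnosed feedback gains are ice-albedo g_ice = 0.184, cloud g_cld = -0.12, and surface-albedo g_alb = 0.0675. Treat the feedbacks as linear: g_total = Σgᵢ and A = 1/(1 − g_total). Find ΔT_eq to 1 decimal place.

Total gain g = 0.184 − 0.12 + 0.0675 = 0.1315.
Amplification A = 1/(1 − 0.1315) = 1.151.
ΔT = 1.3 × 1.151 = 1.5 K.

1.5 K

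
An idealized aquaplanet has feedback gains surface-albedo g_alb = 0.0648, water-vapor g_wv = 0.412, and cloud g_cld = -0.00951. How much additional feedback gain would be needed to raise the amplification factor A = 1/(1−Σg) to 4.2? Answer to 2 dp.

0.29

Current total gain = 0.46729.
Target gain for A = 4.2: g* = 1 − 1/4.2 = 0.7619.
Additional gain needed = 0.7619 − 0.46729 = 0.29.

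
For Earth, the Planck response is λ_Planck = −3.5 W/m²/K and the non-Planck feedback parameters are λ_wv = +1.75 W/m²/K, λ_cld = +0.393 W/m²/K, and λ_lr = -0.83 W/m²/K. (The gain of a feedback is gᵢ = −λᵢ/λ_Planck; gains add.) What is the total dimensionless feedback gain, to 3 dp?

0.375

Convert to gains: g_wv = 1.75/3.5 = 0.5; g_cld = 0.393/3.5 = 0.1123; g_lr = -0.83/3.5 = -0.2371.
Total gain g = 0.3752.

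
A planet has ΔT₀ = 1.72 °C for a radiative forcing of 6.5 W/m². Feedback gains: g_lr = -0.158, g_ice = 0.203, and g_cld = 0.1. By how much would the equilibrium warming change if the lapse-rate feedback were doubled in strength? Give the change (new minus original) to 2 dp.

Original: g = 0.145, ΔT = 1.72/(1−0.145) = 2.0117 °C.
With doubled lapse-rate: g' = -0.013, ΔT' = 1.72/(1+0.013) = 1.6979 °C.
Change = 1.6979 − 2.0117 = -0.31 °C.

-0.31 °C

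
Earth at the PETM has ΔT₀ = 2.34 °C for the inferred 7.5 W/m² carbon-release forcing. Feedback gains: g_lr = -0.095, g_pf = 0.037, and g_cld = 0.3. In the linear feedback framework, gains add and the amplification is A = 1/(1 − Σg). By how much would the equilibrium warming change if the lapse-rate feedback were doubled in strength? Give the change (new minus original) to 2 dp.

Original: g = 0.242, ΔT = 2.34/(1−0.242) = 3.0871 °C.
With doubled lapse-rate: g' = 0.147, ΔT' = 2.34/(1−0.147) = 2.7433 °C.
Change = 2.7433 − 3.0871 = -0.34 °C.

-0.34 °C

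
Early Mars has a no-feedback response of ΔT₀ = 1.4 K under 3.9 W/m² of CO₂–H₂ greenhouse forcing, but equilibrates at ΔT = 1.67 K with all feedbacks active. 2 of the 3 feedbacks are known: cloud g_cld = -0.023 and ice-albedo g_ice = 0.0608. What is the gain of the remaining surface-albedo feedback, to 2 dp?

0.12

Amplification A = ΔT/ΔT₀ = 1.67/1.4 = 1.193.
Total gain g = 1 − 1/A = 1 − 1/1.193 = 0.1618.
Known gains sum to -0.023 + 0.0608 = 0.0378.
g_alb = 0.1618 − 0.0378 = 0.12.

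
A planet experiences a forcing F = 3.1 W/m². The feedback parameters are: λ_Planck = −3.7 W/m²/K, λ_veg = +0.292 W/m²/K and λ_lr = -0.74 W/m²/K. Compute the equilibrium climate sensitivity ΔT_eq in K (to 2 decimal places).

Net feedback parameter λ = (−3.7) + (+0.292) + (-0.74) = -4.148 W/m²/K.
ΔT = −F/λ = −3.1/(-4.148) = 0.75 K.

0.75 K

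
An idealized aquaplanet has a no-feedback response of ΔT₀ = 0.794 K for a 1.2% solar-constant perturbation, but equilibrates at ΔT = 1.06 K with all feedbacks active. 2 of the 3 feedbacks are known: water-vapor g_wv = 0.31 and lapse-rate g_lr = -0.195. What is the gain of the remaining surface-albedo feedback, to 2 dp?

0.14

Amplification A = ΔT/ΔT₀ = 1.06/0.794 = 1.335.
Total gain g = 1 − 1/A = 1 − 1/1.335 = 0.2509.
Known gains sum to 0.31 − 0.195 = 0.115.
g_alb = 0.2509 − 0.115 = 0.14.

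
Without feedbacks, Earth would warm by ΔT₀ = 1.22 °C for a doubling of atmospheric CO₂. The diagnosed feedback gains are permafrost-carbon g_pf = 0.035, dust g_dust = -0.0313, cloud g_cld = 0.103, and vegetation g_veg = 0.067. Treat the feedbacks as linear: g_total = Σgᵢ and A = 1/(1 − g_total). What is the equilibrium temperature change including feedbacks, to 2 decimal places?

Total gain g = 0.035 − 0.0313 + 0.103 + 0.067 = 0.1737.
Amplification A = 1/(1 − 0.1737) = 1.21.
ΔT = 1.22 × 1.21 = 1.48 °C.

1.48 °C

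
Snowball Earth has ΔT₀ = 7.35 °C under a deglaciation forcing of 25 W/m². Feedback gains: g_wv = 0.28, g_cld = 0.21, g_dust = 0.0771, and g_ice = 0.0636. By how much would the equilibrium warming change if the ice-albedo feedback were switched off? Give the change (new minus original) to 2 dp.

Original: g = 0.6307, ΔT = 7.35/(1−0.6307) = 19.9025 °C.
Without ice-albedo: g' = 0.5671, ΔT' = 7.35/(1−0.5671) = 16.9785 °C.
Change = 16.9785 − 19.9025 = -2.92 °C.

-2.92 °C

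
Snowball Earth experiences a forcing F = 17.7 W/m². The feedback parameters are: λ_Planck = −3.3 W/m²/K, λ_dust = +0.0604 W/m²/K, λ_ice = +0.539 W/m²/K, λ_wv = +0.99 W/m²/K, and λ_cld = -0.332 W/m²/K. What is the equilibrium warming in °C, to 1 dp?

8.7 °C

Net feedback parameter λ = (−3.3) + (+0.0604) + (+0.539) + (+0.99) + (-0.332) = -2.0426 W/m²/K.
ΔT = −F/λ = −17.7/(-2.0426) = 8.7 °C.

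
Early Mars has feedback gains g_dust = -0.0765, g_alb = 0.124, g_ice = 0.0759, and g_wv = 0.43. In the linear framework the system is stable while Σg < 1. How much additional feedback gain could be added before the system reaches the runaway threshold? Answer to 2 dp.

0.45

Current total gain = -0.0765 + 0.124 + 0.0759 + 0.43 = 0.5534.
Margin to runaway = 1 − 0.5534 = 0.45.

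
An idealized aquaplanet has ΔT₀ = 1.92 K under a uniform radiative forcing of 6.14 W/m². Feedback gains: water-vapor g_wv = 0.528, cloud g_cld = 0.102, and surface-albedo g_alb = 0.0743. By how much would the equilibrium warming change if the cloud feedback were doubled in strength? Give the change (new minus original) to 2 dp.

Original: g = 0.7043, ΔT = 1.92/(1−0.7043) = 6.4931 K.
With doubled cloud: g' = 0.8063, ΔT' = 1.92/(1−0.8063) = 9.9122 K.
Change = 9.9122 − 6.4931 = 3.42 K.

3.42 K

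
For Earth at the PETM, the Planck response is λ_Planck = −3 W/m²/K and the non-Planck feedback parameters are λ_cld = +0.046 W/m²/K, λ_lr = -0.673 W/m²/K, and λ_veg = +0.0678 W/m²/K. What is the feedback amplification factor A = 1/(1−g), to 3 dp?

Convert to gains: g_cld = 0.046/3 = 0.01533; g_lr = -0.673/3 = -0.2243; g_veg = 0.0678/3 = 0.0226.
Total gain g = -0.18637.
A = 1/(1 + 0.18637) = 0.843.

0.843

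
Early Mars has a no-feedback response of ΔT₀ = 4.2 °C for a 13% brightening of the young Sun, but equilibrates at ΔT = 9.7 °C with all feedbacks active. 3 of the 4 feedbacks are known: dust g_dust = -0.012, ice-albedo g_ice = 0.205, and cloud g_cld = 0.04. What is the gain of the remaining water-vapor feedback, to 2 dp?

0.33

Amplification A = ΔT/ΔT₀ = 9.7/4.2 = 2.31.
Total gain g = 1 − 1/A = 1 − 1/2.31 = 0.5671.
Known gains sum to -0.012 + 0.205 + 0.04 = 0.233.
g_wv = 0.5671 − 0.233 = 0.33.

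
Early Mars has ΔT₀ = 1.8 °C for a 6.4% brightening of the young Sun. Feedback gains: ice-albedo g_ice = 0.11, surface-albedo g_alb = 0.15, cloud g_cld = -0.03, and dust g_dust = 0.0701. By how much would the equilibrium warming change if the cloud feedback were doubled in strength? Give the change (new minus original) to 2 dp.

Original: g = 0.3001, ΔT = 1.8/(1−0.3001) = 2.5718 °C.
With doubled cloud: g' = 0.2701, ΔT' = 1.8/(1−0.2701) = 2.4661 °C.
Change = 2.4661 − 2.5718 = -0.11 °C.

-0.11 °C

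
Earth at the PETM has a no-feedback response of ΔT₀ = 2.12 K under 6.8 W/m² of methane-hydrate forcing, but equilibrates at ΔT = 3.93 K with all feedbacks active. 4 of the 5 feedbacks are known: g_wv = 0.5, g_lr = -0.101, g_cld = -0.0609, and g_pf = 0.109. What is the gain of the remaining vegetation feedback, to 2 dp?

0.01

Amplification A = ΔT/ΔT₀ = 3.93/2.12 = 1.854.
Total gain g = 1 − 1/A = 1 − 1/1.854 = 0.4606.
Known gains sum to 0.5 − 0.101 − 0.0609 + 0.109 = 0.4471.
g_veg = 0.4606 − 0.4471 = 0.01.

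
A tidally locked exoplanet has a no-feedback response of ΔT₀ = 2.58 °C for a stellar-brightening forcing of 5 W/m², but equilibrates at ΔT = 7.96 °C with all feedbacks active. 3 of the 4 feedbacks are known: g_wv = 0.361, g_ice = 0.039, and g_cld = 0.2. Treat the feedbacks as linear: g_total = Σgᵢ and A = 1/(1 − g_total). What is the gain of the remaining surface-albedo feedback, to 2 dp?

0.08

Amplification A = ΔT/ΔT₀ = 7.96/2.58 = 3.085.
Total gain g = 1 − 1/A = 1 − 1/3.085 = 0.6759.
Known gains sum to 0.361 + 0.039 + 0.2 = 0.6.
g_alb = 0.6759 − 0.6 = 0.08.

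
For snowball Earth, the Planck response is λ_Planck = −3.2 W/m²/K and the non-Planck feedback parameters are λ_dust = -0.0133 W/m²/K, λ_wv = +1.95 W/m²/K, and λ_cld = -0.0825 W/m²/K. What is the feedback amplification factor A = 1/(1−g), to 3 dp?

Convert to gains: g_dust = -0.0133/3.2 = -0.004156; g_wv = 1.95/3.2 = 0.6094; g_cld = -0.0825/3.2 = -0.02578.
Total gain g = 0.579464.
A = 1/(1 − 0.579464) = 2.378.

2.378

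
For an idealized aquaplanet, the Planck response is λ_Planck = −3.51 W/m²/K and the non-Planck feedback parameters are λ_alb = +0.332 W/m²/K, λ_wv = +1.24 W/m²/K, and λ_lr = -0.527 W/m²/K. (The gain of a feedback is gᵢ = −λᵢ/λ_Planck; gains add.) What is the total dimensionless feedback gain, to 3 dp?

Convert to gains: g_alb = 0.332/3.51 = 0.09459; g_wv = 1.24/3.51 = 0.3533; g_lr = -0.527/3.51 = -0.1501.
Total gain g = 0.29779.

0.298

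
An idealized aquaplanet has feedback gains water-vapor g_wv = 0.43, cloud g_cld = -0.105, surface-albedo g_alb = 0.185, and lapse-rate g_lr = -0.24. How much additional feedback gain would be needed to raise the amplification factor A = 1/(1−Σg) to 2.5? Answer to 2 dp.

Current total gain = 0.27.
Target gain for A = 2.5: g* = 1 − 1/2.5 = 0.6.
Additional gain needed = 0.6 − 0.27 = 0.33.

0.33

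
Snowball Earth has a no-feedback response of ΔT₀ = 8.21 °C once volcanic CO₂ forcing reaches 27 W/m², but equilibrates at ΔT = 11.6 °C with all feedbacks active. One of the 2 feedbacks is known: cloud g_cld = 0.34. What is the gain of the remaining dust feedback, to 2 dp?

-0.05

Amplification A = ΔT/ΔT₀ = 11.6/8.21 = 1.413.
Total gain g = 1 − 1/A = 1 − 1/1.413 = 0.2923.
The known gain is 0.34.
g_dust = 0.2923 − 0.34 = -0.05.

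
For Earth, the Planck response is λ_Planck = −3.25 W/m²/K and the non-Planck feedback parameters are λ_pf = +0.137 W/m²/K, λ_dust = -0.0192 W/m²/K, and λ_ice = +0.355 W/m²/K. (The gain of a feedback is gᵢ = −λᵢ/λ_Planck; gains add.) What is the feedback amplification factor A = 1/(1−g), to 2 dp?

1.17

Convert to gains: g_pf = 0.137/3.25 = 0.04215; g_dust = -0.0192/3.25 = -0.005908; g_ice = 0.355/3.25 = 0.1092.
Total gain g = 0.145442.
A = 1/(1 − 0.145442) = 1.17.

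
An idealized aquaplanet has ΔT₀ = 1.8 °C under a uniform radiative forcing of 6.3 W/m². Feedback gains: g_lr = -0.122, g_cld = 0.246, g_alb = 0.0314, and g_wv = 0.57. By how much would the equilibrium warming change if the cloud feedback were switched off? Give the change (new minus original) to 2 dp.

-3.10 °C

Original: g = 0.7254, ΔT = 1.8/(1−0.7254) = 6.5550 °C.
Without cloud: g' = 0.4794, ΔT' = 1.8/(1−0.4794) = 3.4575 °C.
Change = 3.4575 − 6.5550 = -3.10 °C.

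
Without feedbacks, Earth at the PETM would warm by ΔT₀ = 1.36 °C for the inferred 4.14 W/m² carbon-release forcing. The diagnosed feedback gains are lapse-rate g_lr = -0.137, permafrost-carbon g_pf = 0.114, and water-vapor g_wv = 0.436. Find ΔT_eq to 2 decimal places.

Total gain g = -0.137 + 0.114 + 0.436 = 0.413.
Amplification A = 1/(1 − 0.413) = 1.704.
ΔT = 1.36 × 1.704 = 2.32 °C.

2.32 °C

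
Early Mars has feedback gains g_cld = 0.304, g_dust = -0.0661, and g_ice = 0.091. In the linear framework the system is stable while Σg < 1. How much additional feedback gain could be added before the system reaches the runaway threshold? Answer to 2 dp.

Current total gain = 0.304 − 0.0661 + 0.091 = 0.3289.
Margin to runaway = 1 − 0.3289 = 0.67.

0.67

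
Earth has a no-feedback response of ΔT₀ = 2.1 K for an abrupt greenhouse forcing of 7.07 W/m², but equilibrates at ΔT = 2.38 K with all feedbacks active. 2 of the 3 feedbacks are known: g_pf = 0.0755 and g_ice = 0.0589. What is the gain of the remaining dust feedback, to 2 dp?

-0.02

Amplification A = ΔT/ΔT₀ = 2.38/2.1 = 1.133.
Total gain g = 1 − 1/A = 1 − 1/1.133 = 0.1174.
Known gains sum to 0.0755 + 0.0589 = 0.1344.
g_dust = 0.1174 − 0.1344 = -0.02.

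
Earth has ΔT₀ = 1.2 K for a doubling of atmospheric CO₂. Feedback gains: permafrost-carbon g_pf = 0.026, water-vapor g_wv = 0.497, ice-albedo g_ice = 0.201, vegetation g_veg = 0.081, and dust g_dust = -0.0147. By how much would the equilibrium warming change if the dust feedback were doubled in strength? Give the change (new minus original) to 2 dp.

-0.37 K

Original: g = 0.7903, ΔT = 1.2/(1−0.7903) = 5.7225 K.
With doubled dust: g' = 0.7756, ΔT' = 1.2/(1−0.7756) = 5.3476 K.
Change = 5.3476 − 5.7225 = -0.37 K.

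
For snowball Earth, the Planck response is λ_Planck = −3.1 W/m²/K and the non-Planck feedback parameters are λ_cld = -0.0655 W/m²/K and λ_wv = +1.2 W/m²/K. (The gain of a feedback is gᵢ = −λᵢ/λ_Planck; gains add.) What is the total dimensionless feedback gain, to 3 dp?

0.366

Convert to gains: g_cld = -0.0655/3.1 = -0.02113; g_wv = 1.2/3.1 = 0.3871.
Total gain g = 0.36597.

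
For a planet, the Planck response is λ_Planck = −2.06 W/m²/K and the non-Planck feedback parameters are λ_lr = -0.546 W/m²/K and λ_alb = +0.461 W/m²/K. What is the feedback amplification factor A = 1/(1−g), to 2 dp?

Convert to gains: g_lr = -0.546/2.06 = -0.265; g_alb = 0.461/2.06 = 0.2238.
Total gain g = -0.0412.
A = 1/(1 + 0.0412) = 0.96.

0.96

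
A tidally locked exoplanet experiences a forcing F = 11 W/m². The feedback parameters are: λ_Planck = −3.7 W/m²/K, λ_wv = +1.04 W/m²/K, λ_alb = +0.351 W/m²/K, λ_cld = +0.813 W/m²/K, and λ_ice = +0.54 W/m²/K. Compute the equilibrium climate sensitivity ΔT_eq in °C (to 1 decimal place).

Net feedback parameter λ = (−3.7) + (+1.04) + (+0.351) + (+0.813) + (+0.54) = -0.956 W/m²/K.
ΔT = −F/λ = −11/(-0.956) = 11.5 °C.

11.5 °C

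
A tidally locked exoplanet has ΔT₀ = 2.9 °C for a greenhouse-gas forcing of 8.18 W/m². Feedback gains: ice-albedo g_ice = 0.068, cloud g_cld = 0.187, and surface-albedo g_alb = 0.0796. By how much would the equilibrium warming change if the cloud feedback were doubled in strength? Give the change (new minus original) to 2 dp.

Original: g = 0.3346, ΔT = 2.9/(1−0.3346) = 4.3583 °C.
With doubled cloud: g' = 0.5216, ΔT' = 2.9/(1−0.5216) = 6.0619 °C.
Change = 6.0619 − 4.3583 = 1.70 °C.

1.70 °C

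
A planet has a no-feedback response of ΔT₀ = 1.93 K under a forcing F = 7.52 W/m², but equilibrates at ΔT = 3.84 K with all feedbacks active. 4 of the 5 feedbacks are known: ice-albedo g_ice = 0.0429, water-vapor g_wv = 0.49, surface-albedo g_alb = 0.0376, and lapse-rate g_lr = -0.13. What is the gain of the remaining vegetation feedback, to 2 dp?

0.06

Amplification A = ΔT/ΔT₀ = 3.84/1.93 = 1.99.
Total gain g = 1 − 1/A = 1 − 1/1.99 = 0.4975.
Known gains sum to 0.0429 + 0.49 + 0.0376 − 0.13 = 0.4405.
g_veg = 0.4975 − 0.4405 = 0.06.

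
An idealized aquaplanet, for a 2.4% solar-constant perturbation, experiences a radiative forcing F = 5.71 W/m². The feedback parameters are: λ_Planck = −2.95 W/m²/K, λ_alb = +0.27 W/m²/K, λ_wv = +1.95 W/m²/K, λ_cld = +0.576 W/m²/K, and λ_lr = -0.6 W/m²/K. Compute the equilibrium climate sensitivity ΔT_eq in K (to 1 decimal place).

Net feedback parameter λ = (−2.95) + (+0.27) + (+1.95) + (+0.576) + (-0.6) = -0.754 W/m²/K.
ΔT = −F/λ = −5.71/(-0.754) = 7.6 K.

7.6 K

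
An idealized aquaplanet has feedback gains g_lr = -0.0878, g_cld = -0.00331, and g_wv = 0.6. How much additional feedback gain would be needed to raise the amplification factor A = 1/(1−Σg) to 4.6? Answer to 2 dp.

Current total gain = 0.50889.
Target gain for A = 4.6: g* = 1 − 1/4.6 = 0.7826.
Additional gain needed = 0.7826 − 0.50889 = 0.27.

0.27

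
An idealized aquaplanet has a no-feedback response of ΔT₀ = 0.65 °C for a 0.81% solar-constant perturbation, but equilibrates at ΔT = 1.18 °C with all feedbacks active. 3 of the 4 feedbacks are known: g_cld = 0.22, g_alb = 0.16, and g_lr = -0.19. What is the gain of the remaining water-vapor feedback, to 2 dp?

Amplification A = ΔT/ΔT₀ = 1.18/0.65 = 1.815.
Total gain g = 1 − 1/A = 1 − 1/1.815 = 0.449.
Known gains sum to 0.22 + 0.16 − 0.19 = 0.19.
g_wv = 0.449 − 0.19 = 0.26.

0.26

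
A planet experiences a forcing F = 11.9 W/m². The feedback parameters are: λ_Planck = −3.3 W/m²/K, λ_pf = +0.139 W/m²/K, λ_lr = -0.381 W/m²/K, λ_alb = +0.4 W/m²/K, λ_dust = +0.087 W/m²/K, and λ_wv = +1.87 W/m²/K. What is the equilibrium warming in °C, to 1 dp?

10.0 °C

Net feedback parameter λ = (−3.3) + (+0.139) + (-0.381) + (+0.4) + (+0.087) + (+1.87) = -1.185 W/m²/K.
ΔT = −F/λ = −11.9/(-1.185) = 10.0 °C.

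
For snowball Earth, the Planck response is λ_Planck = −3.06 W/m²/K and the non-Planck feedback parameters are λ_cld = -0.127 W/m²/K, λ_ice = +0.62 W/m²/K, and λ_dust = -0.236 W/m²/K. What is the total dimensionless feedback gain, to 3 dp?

Convert to gains: g_cld = -0.127/3.06 = -0.0415; g_ice = 0.62/3.06 = 0.2026; g_dust = -0.236/3.06 = -0.07712.
Total gain g = 0.08398.

0.084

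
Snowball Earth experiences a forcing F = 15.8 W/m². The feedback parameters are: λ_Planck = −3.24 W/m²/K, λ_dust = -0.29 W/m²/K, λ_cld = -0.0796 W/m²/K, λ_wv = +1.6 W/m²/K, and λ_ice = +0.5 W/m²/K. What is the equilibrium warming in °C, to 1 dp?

Net feedback parameter λ = (−3.24) + (-0.29) + (-0.0796) + (+1.6) + (+0.5) = -1.5096 W/m²/K.
ΔT = −F/λ = −15.8/(-1.5096) = 10.5 °C.

10.5 °C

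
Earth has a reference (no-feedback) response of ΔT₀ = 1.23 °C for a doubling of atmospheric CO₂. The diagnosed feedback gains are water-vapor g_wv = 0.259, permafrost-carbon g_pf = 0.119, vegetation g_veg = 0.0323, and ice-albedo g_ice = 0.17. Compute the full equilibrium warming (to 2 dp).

2.93 °C

Total gain g = 0.259 + 0.119 + 0.0323 + 0.17 = 0.5803.
Amplification A = 1/(1 − 0.5803) = 2.383.
ΔT = 1.23 × 2.383 = 2.93 °C.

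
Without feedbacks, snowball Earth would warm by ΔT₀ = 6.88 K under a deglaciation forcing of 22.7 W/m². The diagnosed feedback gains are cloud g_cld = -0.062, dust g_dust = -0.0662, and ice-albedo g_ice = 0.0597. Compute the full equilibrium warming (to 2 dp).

Total gain g = -0.062 − 0.0662 + 0.0597 = -0.0685.
Amplification A = 1/(1 + 0.0685) = 0.9359.
ΔT = 6.88 × 0.9359 = 6.44 K.

6.44 K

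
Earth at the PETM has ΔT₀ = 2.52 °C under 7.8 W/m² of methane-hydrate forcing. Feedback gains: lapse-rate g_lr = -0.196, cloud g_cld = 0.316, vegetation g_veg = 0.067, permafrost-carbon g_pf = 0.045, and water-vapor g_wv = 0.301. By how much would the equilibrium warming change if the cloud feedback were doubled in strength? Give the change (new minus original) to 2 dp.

11.29 °C

Original: g = 0.533, ΔT = 2.52/(1−0.533) = 5.3961 °C.
With doubled cloud: g' = 0.849, ΔT' = 2.52/(1−0.849) = 16.6887 °C.
Change = 16.6887 − 5.3961 = 11.29 °C.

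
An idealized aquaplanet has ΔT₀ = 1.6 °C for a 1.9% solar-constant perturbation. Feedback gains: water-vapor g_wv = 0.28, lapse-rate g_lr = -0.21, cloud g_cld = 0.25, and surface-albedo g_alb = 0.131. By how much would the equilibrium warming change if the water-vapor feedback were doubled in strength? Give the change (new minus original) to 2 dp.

Original: g = 0.451, ΔT = 1.6/(1−0.451) = 2.9144 °C.
With doubled water-vapor: g' = 0.731, ΔT' = 1.6/(1−0.731) = 5.9480 °C.
Change = 5.9480 − 2.9144 = 3.03 °C.

3.03 °C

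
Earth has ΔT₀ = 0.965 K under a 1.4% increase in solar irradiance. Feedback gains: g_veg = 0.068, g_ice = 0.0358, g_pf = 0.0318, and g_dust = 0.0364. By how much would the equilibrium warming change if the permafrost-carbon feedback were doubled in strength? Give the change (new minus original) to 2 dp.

Original: g = 0.172, ΔT = 0.965/(1−0.172) = 1.1655 K.
With doubled permafrost-carbon: g' = 0.2038, ΔT' = 0.965/(1−0.2038) = 1.2120 K.
Change = 1.2120 − 1.1655 = 0.05 K.

0.05 K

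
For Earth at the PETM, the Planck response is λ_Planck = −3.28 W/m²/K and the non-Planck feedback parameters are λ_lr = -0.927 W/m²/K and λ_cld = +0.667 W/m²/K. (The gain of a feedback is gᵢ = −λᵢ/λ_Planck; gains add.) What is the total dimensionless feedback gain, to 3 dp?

Convert to gains: g_lr = -0.927/3.28 = -0.2826; g_cld = 0.667/3.28 = 0.2034.
Total gain g = -0.0792.

-0.079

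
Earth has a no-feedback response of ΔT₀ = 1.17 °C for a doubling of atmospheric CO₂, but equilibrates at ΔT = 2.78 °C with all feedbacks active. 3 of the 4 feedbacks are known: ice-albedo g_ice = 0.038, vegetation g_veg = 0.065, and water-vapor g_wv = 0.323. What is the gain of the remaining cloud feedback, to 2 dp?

Amplification A = ΔT/ΔT₀ = 2.78/1.17 = 2.376.
Total gain g = 1 − 1/A = 1 − 1/2.376 = 0.5791.
Known gains sum to 0.038 + 0.065 + 0.323 = 0.426.
g_cld = 0.5791 − 0.426 = 0.15.

0.15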